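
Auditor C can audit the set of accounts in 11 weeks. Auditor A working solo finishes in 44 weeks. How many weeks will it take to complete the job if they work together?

With two workers the combined time is the product over the sum: 11·44/(11+44) = 484/55 = 44/5 weeks.

44/5 weeks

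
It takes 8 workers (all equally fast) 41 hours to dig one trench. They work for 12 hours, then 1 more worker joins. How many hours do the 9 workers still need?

232/9 hours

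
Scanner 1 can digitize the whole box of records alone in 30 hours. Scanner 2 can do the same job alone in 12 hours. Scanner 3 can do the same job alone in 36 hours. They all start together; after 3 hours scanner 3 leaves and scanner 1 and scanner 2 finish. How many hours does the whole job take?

55/7 hours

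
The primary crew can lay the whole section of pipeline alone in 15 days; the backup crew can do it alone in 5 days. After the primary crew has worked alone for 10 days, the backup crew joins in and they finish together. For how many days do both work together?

In 10 days the primary crew does 10/15 = 2/3 of the job, leaving 1/3.
The primary crew and the backup crew together work at 4/15 per day, so finishing takes 1/3 ÷ 4/15 = 5/4 days.

5/4 days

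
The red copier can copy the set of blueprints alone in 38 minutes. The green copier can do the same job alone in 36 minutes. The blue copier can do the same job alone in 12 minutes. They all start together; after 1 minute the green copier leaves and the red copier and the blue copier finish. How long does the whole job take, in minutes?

In the first 1 minute the combined rate is 47/342, so 47/342 of the job is done, leaving 295/342.
After the green copier leaves the rate is 25/228 per minute; the remaining 295/342 takes 118/15 minutes.
Total = 1 + 118/15 = 133/15 minutes.

133/15 minutes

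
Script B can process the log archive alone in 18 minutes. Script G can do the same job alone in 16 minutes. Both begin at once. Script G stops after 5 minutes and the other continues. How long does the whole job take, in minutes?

99/8 minutes

In the first 5 minutes the combined rate is 17/144, so 85/144 of the job is done, leaving 59/144.
After script G leaves the rate is 1/18 per minute; the remaining 59/144 takes 59/8 minutes.
Total = 5 + 59/8 = 99/8 minutes.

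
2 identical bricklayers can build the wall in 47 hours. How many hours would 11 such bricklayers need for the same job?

94/11 hours

Total work is 2·47 = 94 bricklayer-hours.
With 11 bricklayers: 94/11 hours.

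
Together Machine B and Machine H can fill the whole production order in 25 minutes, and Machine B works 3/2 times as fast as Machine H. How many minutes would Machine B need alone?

125/3 minutes

Let Machine H's rate be r; then Machine B's rate is (3/2)r, so together (3/2 + 1)r = (5/2)r = 1/25.
Thus r = 2/125 per minute.
Machine H alone: 125/2 minutes; Machine B alone: 125/3 minutes.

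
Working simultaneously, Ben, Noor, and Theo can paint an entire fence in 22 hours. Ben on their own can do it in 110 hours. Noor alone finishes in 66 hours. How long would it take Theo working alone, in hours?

Combined rate is 1/22 per hour.
Known contribution: 1/110 + 1/66 = (3 + 5)/330 = 8/330 = 4/165 per hour.
So Theo's rate is 1/22 − 4/165 = 7/330, meaning 330/7 hours alone.

330/7 hours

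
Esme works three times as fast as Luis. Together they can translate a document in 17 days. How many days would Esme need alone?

68/3 days

Let Luis's rate be r; then Esme's rate is 3r, so together (3 + 1)r = 4r = 1/17.
Thus r = 1/68 per day.
Luis alone: 68 days; Esme alone: 68/3 days.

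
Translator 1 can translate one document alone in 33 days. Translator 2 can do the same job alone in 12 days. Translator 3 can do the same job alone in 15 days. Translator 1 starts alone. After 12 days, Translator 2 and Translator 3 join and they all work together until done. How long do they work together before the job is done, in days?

60/17 days

In the first 12 days Translator 1 alone does 12/33 = 4/11 of the job, leaving 7/11.
Once everyone is working, combined rate: 1/33 + 1/12 + 1/15 = (20 + 55 + 44)/660 = 119/660 per day.
Remaining 7/11 at 119/660 per day takes 60/17 days.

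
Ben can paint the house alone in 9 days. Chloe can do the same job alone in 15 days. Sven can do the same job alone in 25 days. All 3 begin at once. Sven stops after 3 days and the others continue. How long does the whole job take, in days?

In the first 3 days the combined rate is 49/225, so 49/75 of the job is done, leaving 26/75.
After Sven leaves the rate is 8/45 per day; the remaining 26/75 takes 39/20 days.
Total = 3 + 39/20 = 99/20 days.

99/20 days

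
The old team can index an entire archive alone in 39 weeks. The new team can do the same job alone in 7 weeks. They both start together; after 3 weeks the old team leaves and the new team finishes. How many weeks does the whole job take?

In the first 3 weeks the combined rate is 46/273, so 46/91 of the job is done, leaving 45/91.
After the old team leaves the rate is 1/7 per week; the remaining 45/91 takes 45/13 weeks.
Total = 3 + 45/13 = 84/13 weeks.

84/13 weeks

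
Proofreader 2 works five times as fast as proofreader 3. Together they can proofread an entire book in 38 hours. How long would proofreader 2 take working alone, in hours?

228/5 hours

Let proofreader 3's rate be r; then proofreader 2's rate is 5r, so together (5 + 1)r = 6r = 1/38.
Thus r = 1/228 per hour.
Proofreader 3 alone: 228 hours; proofreader 2 alone: 228/5 hours.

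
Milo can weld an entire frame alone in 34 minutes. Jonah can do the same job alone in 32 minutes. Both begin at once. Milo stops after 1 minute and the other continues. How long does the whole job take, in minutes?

528/17 minutes

In the first 1 minute the combined rate is 33/544, so 33/544 of the job is done, leaving 511/544.
After Milo leaves the rate is 1/32 per minute; the remaining 511/544 takes 511/17 minutes.
Total = 1 + 511/17 = 528/17 minutes.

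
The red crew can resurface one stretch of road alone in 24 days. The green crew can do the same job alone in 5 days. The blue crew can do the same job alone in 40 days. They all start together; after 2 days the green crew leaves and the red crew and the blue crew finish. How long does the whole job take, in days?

9 days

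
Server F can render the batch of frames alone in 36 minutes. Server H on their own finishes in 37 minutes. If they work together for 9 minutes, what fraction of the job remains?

Combined rate: 1/36 + 1/37 = (37 + 36)/1332 = 73/1332 per minute.
In 9 minutes they complete 9·73/1332 = 73/148 of the job.
So 75/148 remains.

75/148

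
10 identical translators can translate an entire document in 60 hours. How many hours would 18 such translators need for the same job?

100/3 hours

Total work is 10·60 = 600 translator-hours.
With 18 translators: 600/18 = 100/3 hours.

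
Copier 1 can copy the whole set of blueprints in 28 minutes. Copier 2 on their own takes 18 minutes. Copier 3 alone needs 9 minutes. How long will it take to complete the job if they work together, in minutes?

84/17 minutes

Combined rate: 1/28 + 1/18 + 1/9 = (9 + 14 + 28)/252 = 51/252 = 17/84 per minute.
Time = 1 ÷ (17/84) = 84/17 minutes.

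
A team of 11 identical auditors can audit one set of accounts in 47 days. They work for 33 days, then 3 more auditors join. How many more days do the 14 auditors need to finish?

One auditor does 1/517 of the job per day.
After 33 days with 11 auditors, 33/47 is done (14/47 left).
With 14 auditors the rate is 14/517, so the rest takes 14/47 ÷ 14/517 = 11 days.

11 days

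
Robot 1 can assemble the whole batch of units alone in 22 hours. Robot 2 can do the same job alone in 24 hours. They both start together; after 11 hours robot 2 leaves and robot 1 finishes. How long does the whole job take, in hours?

143/12 hours

In the first 11 hours the combined rate is 23/264, so 23/24 of the job is done, leaving 1/24.
After robot 2 leaves the rate is 1/22 per hour; the remaining 1/24 takes 11/12 hours.
Total = 11 + 11/12 = 143/12 hours.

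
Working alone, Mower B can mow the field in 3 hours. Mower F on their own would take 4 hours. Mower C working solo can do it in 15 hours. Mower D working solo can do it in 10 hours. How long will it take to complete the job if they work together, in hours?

Combined rate: 1/3 + 1/4 + 1/15 + 1/10 = (20 + 15 + 4 + 6)/60 = 45/60 = 3/4 per hour.
Time = 1 ÷ (3/4) = 4/3 hours.

4/3 hours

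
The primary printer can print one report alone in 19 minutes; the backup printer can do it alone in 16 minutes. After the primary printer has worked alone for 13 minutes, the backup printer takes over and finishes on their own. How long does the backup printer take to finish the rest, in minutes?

In 13 minutes the primary printer does 13/19 of the job, leaving 6/19.
The backup printer works at 1/16 per minute, so finishing takes 6/19 ÷ 1/16 = 96/19 minutes.

96/19 minutes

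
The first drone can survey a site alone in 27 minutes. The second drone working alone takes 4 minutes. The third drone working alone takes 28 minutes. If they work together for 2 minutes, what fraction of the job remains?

Combined rate: 1/27 + 1/4 + 1/28 = (28 + 189 + 27)/756 = 244/756 = 61/189 per minute.
In 2 minutes they complete 2·61/189 = 122/189 of the job.
So 67/189 remains.

67/189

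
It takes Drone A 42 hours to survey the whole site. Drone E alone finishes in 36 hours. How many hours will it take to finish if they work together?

252/13 hours

With two workers the combined time is the product over the sum: 42·36/(42+36) = 1512/78 = 252/13 hours.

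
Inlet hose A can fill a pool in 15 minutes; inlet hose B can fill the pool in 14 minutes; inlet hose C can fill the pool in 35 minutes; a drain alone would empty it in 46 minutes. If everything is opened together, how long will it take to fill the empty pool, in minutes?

Net rate = 1/15 + 1/14 + 1/35 − 1/46 = (322 + 345 + 138 − 105)/4830 = 700/4830 = 10/69 per minute.
Filling time = 1 ÷ (10/69) = 69/10 minutes.

69/10 minutes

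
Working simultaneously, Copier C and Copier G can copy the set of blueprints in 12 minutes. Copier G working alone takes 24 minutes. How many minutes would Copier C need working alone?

24 minutes

Combined rate is 1/12 per minute.
Known contribution: 1/24 per minute.
So Copier C's rate is 1/12 − 1/24 = 1/24, meaning 24 minutes alone.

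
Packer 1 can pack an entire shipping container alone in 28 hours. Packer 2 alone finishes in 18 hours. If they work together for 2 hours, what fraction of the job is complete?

Combined rate: 1/28 + 1/18 = (9 + 14)/252 = 23/252 per hour.
In 2 hours they complete 2·23/252 = 23/126 of the job.

23/126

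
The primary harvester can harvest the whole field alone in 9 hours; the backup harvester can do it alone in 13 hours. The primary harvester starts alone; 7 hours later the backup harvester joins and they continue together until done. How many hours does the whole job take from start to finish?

90/11 hours

In 7 hours the primary harvester does 7/9 of the job, leaving 2/9.
The primary harvester and the backup harvester together work at 22/117 per hour, so finishing takes 2/9 ÷ 22/117 = 13/11 hours.
Total time = 7 + 13/11 = 90/11 hours.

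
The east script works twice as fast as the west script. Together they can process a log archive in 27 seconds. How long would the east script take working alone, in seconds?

81/2 seconds

Let the west script's rate be r; then the east script's rate is 2r, so together (2 + 1)r = 3r = 1/27.
Thus r = 1/81 per second.
The west script alone: 81 seconds; the east script alone: 81/2 seconds.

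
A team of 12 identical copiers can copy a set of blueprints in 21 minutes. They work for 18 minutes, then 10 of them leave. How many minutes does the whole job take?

36 minutes

One copier does 1/252 of the job per minute.
After 18 minutes with 12 copiers, 6/7 is done (1/7 left).
With 2 copiers the rate is 2/252 = 1/126, so the rest takes 1/7 ÷ 1/126 = 18 minutes.
Total = 18 + 18 = 36 minutes.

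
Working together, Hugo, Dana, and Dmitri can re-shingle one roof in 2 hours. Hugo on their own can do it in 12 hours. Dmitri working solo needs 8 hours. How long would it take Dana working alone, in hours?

Combined rate is 1/2 per hour.
Known contribution: 1/12 + 1/8 = (2 + 3)/24 = 5/24 per hour.
So Dana's rate is 1/2 − 5/24 = 7/24, meaning 24/7 hours alone.

24/7 hours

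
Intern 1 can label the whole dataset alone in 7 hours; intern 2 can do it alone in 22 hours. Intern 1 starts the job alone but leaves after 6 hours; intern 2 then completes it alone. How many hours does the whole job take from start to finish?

64/7 hours

In 6 hours intern 1 does 6/7 of the job, leaving 1/7.
Intern 2 works at 1/22 per hour, so finishing takes 1/7 ÷ 1/22 = 22/7 hours.
Total time = 6 + 22/7 = 64/7 hours.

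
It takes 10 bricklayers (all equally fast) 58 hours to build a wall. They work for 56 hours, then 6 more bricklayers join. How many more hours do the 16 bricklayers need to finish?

5/4 hours

One bricklayer does 1/580 of the job per hour.
After 56 hours with 10 bricklayers, 28/29 is done (1/29 left).
With 16 bricklayers the rate is 16/580 = 4/145, so the rest takes 1/29 ÷ 4/145 = 5/4 hours.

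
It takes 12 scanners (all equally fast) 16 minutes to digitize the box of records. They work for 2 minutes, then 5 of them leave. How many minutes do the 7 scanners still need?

24 minutes

One scanner does 1/192 of the job per minute.
After 2 minutes with 12 scanners, 1/8 is done (7/8 left).
With 7 scanners the rate is 7/192, so the rest takes 7/8 ÷ 7/192 = 24 minutes.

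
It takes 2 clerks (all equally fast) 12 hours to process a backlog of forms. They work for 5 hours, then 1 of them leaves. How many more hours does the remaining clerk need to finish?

One clerk does 1/24 of the job per hour.
After 5 hours with 2 clerks, 5/12 is done (7/12 left).
With 1 clerk the rate is 1/24, so the rest takes 7/12 ÷ 1/24 = 14 hours.

14 hours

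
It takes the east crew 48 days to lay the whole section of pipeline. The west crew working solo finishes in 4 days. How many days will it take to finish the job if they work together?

48/13 days

With two workers the combined time is the product over the sum: 48·4/(48+4) = 192/52 = 48/13 days.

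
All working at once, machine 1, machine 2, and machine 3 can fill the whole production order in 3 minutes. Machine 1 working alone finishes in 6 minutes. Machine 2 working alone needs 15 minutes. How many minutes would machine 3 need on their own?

10 minutes

Combined rate is 1/3 per minute.
Known contribution: 1/6 + 1/15 = (5 + 2)/30 = 7/30 per minute.
So machine 3's rate is 1/3 − 7/30 = 1/10, meaning 10 minutes alone.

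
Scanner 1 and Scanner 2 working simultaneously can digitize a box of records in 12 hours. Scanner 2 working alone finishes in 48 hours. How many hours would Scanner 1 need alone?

16 hours

Combined rate is 1/12 per hour.
Known contribution: 1/48 per hour.
So Scanner 1's rate is 1/12 − 1/48 = 1/16, meaning 16 hours alone.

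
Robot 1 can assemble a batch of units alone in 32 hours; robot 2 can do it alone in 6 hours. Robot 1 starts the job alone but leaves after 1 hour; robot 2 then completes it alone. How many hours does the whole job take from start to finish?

In 1 hour robot 1 does 1/32 of the job, leaving 31/32.
Robot 2 works at 1/6 per hour, so finishing takes 31/32 ÷ 1/6 = 93/16 hours.
Total time = 1 + 93/16 = 109/16 hours.

109/16 hours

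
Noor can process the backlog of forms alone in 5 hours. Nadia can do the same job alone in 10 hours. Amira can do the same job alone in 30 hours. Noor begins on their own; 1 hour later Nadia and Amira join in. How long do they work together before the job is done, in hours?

In the first 1 hour Noor alone does 1/5 of the job, leaving 4/5.
Once everyone is working, combined rate: 1/5 + 1/10 + 1/30 = (6 + 3 + 1)/30 = 10/30 = 1/3 per hour.
Remaining 4/5 at 1/3 per hour takes 12/5 hours.

12/5 hours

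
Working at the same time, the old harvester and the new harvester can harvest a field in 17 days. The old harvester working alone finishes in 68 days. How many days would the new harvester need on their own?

Combined rate is 1/17 per day.
Known contribution: 1/68 per day.
So the new harvester's rate is 1/17 − 1/68 = 3/68, meaning 68/3 days alone.

68/3 days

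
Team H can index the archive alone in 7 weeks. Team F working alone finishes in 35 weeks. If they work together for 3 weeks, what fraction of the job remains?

17/35

Combined rate: 1/7 + 1/35 = (5 + 1)/35 = 6/35 per week.
In 3 weeks they complete 3·6/35 = 18/35 of the job.
So 17/35 remains.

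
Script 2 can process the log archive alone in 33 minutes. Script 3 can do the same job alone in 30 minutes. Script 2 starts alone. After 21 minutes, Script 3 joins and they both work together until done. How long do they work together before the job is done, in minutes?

40/7 minutes

In the first 21 minutes Script 2 alone does 21/33 = 7/11 of the job, leaving 4/11.
Once everyone is working, combined rate: 1/33 + 1/30 = (10 + 11)/330 = 21/330 = 7/110 per minute.
Remaining 4/11 at 7/110 per minute takes 40/7 minutes.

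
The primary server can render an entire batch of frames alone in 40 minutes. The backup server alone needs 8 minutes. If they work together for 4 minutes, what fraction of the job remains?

Combined rate: 1/40 + 1/8 = (1 + 5)/40 = 6/40 = 3/20 per minute.
In 4 minutes they complete 4·3/20 = 3/5 of the job.
So 2/5 remains.

2/5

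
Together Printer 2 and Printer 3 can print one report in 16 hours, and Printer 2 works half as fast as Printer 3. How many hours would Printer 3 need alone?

24 hours

Let Printer 3's rate be r; then Printer 2's rate is (1/2)r, so together (1/2 + 1)r = (3/2)r = 1/16.
Thus r = 1/24 per hour.
Printer 3 alone: 24 hours; Printer 2 alone: 48 hours.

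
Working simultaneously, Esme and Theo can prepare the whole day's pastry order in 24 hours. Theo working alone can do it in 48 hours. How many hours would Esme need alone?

Combined rate is 1/24 per hour.
Known contribution: 1/48 per hour.
So Esme's rate is 1/24 − 1/48 = 1/48, meaning 48 hours alone.

48 hours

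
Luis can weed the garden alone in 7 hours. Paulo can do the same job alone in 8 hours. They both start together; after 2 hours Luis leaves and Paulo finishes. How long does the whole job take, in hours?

In the first 2 hours the combined rate is 15/56, so 15/28 of the job is done, leaving 13/28.
After Luis leaves the rate is 1/8 per hour; the remaining 13/28 takes 26/7 hours.
Total = 2 + 26/7 = 40/7 hours.

40/7 hours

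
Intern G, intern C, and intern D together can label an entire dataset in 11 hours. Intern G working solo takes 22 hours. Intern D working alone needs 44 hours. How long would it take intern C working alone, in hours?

Combined rate is 1/11 per hour.
Known contribution: 1/22 + 1/44 = (2 + 1)/44 = 3/44 per hour.
So intern C's rate is 1/11 − 3/44 = 1/44, meaning 44 hours alone.

44 hours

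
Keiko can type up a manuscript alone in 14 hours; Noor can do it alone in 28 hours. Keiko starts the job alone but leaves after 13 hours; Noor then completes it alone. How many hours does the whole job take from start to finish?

In 13 hours Keiko does 13/14 of the job, leaving 1/14.
Noor works at 1/28 per hour, so finishing takes 1/14 ÷ 1/28 = 2 hours.
Total time = 13 + 2 = 15 hours.

15 hours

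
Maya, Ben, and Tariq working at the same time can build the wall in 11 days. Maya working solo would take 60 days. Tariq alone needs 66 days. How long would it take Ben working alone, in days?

220/13 days

Combined rate is 1/11 per day.
Known contribution: 1/60 + 1/66 = (11 + 10)/660 = 21/660 = 7/220 per day.
So Ben's rate is 1/11 − 7/220 = 13/220, meaning 220/13 days alone.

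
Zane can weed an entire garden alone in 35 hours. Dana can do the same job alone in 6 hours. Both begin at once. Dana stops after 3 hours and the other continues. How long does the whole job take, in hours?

35/2 hours

In the first 3 hours the combined rate is 41/210, so 41/70 of the job is done, leaving 29/70.
After Dana leaves the rate is 1/35 per hour; the remaining 29/70 takes 29/2 hours.
Total = 3 + 29/2 = 35/2 hours.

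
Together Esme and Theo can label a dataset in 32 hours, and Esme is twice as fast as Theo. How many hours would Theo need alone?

Let Theo's rate be r; then Esme's rate is 2r, so together (2 + 1)r = 3r = 1/32.
Thus r = 1/96 per hour.
Theo alone: 96 hours; Esme alone: 48 hours.

96 hours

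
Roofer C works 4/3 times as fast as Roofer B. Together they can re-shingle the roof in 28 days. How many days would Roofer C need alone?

49 days

Let Roofer B's rate be r; then Roofer C's rate is (4/3)r, so together (4/3 + 1)r = (7/3)r = 1/28.
Thus r = 3/196 per day.
Roofer B alone: 196/3 days; Roofer C alone: 49 days.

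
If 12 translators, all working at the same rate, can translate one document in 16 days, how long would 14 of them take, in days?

96/7 days

Total work is 12·16 = 192 translator-days.
With 14 translators: 192/14 = 96/7 days.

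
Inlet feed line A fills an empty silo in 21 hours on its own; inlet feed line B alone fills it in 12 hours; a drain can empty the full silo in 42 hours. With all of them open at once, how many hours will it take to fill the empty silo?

Net rate = 1/21 + 1/12 − 1/42 = (4 + 7 − 2)/84 = 9/84 = 3/28 per hour.
Filling time = 1 ÷ (3/28) = 28/3 hours.

28/3 hours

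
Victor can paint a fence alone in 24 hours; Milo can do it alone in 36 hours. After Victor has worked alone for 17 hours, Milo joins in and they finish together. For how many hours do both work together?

In 17 hours Victor does 17/24 of the job, leaving 7/24.
Victor and Milo together work at 5/72 per hour, so finishing takes 7/24 ÷ 5/72 = 21/5 hours.

21/5 hours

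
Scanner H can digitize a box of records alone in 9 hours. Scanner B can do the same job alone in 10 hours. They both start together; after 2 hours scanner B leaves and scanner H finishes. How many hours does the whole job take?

36/5 hours

In the first 2 hours the combined rate is 19/90, so 19/45 of the job is done, leaving 26/45.
After scanner B leaves the rate is 1/9 per hour; the remaining 26/45 takes 26/5 hours.
Total = 2 + 26/5 = 36/5 hours.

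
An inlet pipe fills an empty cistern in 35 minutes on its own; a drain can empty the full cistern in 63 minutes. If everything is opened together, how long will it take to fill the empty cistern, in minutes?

Net rate = 1/35 − 1/63 = (9 − 5)/315 = 4/315 per minute.
Filling time = 1 ÷ (4/315) = 315/4 minutes.

315/4 minutes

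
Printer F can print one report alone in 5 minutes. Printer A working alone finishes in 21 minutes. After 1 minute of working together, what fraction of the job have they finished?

Combined rate: 1/5 + 1/21 = (21 + 5)/105 = 26/105 per minute.
In 1 minute they complete 1·26/105 = 26/105 of the job.

26/105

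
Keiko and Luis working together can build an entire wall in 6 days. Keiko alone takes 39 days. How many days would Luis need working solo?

78/11 days

Combined rate is 1/6 per day.
Known contribution: 1/39 per day.
So Luis's rate is 1/6 − 1/39 = 11/78, meaning 78/11 days alone.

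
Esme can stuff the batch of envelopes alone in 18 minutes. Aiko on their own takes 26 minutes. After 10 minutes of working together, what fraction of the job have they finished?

Combined rate: 1/18 + 1/26 = (13 + 9)/234 = 22/234 = 11/117 per minute.
In 10 minutes they complete 10·11/117 = 110/117 of the job.

110/117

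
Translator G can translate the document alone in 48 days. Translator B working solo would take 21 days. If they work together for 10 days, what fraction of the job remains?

53/168

Combined rate: 1/48 + 1/21 = (7 + 16)/336 = 23/336 per day.
In 10 days they complete 10·23/336 = 115/168 of the job.
So 53/168 remains.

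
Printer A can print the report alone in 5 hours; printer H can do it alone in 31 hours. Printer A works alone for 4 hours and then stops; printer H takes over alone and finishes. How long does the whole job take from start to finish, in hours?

51/5 hours

In 4 hours printer A does 4/5 of the job, leaving 1/5.
Printer H works at 1/31 per hour, so finishing takes 1/5 ÷ 1/31 = 31/5 hours.
Total time = 4 + 31/5 = 51/5 hours.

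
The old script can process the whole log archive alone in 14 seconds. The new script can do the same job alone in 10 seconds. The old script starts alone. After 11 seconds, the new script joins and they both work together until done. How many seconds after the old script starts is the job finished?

49/4 seconds

In the first 11 seconds the old script alone does 11/14 of the job, leaving 3/14.
Once everyone is working, combined rate: 1/14 + 1/10 = (5 + 7)/70 = 12/70 = 6/35 per second.
Remaining 3/14 at 6/35 per second takes 5/4 seconds.
Total from the start = 11 + 5/4 = 49/4 seconds.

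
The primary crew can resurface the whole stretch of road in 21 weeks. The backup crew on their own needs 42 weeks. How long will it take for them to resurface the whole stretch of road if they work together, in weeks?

Combined rate: 1/21 + 1/42 = (2 + 1)/42 = 3/42 = 1/14 per week.
Time = 1 ÷ (1/14) = 14 weeks.

14 weeks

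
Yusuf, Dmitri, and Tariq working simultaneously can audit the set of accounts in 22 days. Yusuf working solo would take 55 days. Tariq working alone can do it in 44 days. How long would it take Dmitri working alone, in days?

220 days

Combined rate is 1/22 per day.
Known contribution: 1/55 + 1/44 = (4 + 5)/220 = 9/220 per day.
So Dmitri's rate is 1/22 − 9/220 = 1/220, meaning 220 days alone.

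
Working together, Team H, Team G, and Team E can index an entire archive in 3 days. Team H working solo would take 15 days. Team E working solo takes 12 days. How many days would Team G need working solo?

Combined rate is 1/3 per day.
Known contribution: 1/15 + 1/12 = (4 + 5)/60 = 9/60 = 3/20 per day.
So Team G's rate is 1/3 − 3/20 = 11/60, meaning 60/11 days alone.

60/11 days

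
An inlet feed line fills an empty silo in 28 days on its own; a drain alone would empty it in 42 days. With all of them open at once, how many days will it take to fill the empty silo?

Net rate = 1/28 − 1/42 = (3 − 2)/84 = 1/84 per day.
Filling time = 1 ÷ (1/84) = 84 days.

84 days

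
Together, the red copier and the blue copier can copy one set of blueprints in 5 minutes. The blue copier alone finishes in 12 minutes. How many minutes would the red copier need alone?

Combined rate is 1/5 per minute.
Known contribution: 1/12 per minute.
So the red copier's rate is 1/5 − 1/12 = 7/60, meaning 60/7 minutes alone.

60/7 minutes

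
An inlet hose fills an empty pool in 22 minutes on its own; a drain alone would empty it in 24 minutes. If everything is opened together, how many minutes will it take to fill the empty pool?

264 minutes

Net rate = 1/22 − 1/24 = (12 − 11)/264 = 1/264 per minute.
Filling time = 1 ÷ (1/264) = 264 minutes.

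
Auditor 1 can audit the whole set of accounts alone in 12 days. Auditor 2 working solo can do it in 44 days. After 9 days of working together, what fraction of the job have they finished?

Combined rate: 1/12 + 1/44 = (11 + 3)/132 = 14/132 = 7/66 per day.
In 9 days they complete 9·7/66 = 21/22 of the job.

21/22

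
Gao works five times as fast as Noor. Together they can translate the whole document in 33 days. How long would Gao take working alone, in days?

Let Noor's rate be r; then Gao's rate is 5r, so together (5 + 1)r = 6r = 1/33.
Thus r = 1/198 per day.
Noor alone: 198 days; Gao alone: 198/5 days.

198/5 days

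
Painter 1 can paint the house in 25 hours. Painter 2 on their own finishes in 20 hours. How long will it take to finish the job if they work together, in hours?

With two workers the combined time is the product over the sum: 25·20/(25+20) = 500/45 = 100/9 hours.

100/9 hours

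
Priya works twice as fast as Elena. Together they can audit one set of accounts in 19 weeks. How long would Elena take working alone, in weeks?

Let Elena's rate be r; then Priya's rate is 2r, so together (2 + 1)r = 3r = 1/19.
Thus r = 1/57 per week.
Elena alone: 57 weeks; Priya alone: 57/2 weeks.

57 weeks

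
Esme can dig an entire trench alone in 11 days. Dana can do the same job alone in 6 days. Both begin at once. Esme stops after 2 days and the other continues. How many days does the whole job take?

54/11 days

In the first 2 days the combined rate is 17/66, so 17/33 of the job is done, leaving 16/33.
After Esme leaves the rate is 1/6 per day; the remaining 16/33 takes 32/11 days.
Total = 2 + 32/11 = 54/11 days.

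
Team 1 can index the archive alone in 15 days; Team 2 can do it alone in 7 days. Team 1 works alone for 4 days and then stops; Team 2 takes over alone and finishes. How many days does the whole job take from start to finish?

137/15 days

In 4 days Team 1 does 4/15 of the job, leaving 11/15.
Team 2 works at 1/7 per day, so finishing takes 11/15 ÷ 1/7 = 77/15 days.
Total time = 4 + 77/15 = 137/15 days.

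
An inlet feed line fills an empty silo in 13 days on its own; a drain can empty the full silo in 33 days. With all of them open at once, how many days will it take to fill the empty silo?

Net rate = 1/13 − 1/33 = (33 − 13)/429 = 20/429 per day.
Filling time = 1 ÷ (20/429) = 429/20 days.

429/20 days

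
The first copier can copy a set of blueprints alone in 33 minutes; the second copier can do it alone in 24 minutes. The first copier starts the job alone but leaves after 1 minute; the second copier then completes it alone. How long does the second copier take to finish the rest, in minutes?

256/11 minutes

In 1 minute the first copier does 1/33 of the job, leaving 32/33.
The second copier works at 1/24 per minute, so finishing takes 32/33 ÷ 1/24 = 256/11 minutes.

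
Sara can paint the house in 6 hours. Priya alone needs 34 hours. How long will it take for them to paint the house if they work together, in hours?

Combined rate: 1/6 + 1/34 = (17 + 3)/102 = 20/102 = 10/51 per hour.
Time = 1 ÷ (10/51) = 51/10 hours.

51/10 hours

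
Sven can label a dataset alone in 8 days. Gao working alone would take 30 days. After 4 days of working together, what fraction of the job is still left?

Combined rate: 1/8 + 1/30 = (15 + 4)/120 = 19/120 per day.
In 4 days they complete 4·19/120 = 19/30 of the job.
So 11/30 remains.

11/30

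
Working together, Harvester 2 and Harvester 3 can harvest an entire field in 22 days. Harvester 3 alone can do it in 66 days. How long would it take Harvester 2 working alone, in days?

33 days

Combined rate is 1/22 per day.
Known contribution: 1/66 per day.
So Harvester 2's rate is 1/22 − 1/66 = 1/33, meaning 33 days alone.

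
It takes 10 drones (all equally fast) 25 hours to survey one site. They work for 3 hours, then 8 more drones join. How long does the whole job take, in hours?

One drone does 1/250 of the job per hour.
After 3 hours with 10 drones, 3/25 is done (22/25 left).
With 18 drones the rate is 18/250 = 9/125, so the rest takes 22/25 ÷ 9/125 = 110/9 hours.
Total = 3 + 110/9 = 137/9 hours.

137/9 hours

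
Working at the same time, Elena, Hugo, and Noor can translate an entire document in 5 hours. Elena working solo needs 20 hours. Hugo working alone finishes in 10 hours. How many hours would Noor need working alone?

20 hours

Combined rate is 1/5 per hour.
Known contribution: 1/20 + 1/10 = (1 + 2)/20 = 3/20 per hour.
So Noor's rate is 1/5 − 3/20 = 1/20, meaning 20 hours alone.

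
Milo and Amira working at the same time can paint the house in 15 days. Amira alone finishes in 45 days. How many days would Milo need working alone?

Combined rate is 1/15 per day.
Known contribution: 1/45 per day.
So Milo's rate is 1/15 − 1/45 = 2/45, meaning 45/2 days alone.

45/2 days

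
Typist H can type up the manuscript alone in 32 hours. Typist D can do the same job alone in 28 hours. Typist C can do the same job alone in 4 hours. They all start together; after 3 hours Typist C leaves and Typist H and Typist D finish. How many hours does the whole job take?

56/15 hours

In the first 3 hours the combined rate is 71/224, so 213/224 of the job is done, leaving 11/224.
After Typist C leaves the rate is 15/224 per hour; the remaining 11/224 takes 11/15 hours.
Total = 3 + 11/15 = 56/15 hours.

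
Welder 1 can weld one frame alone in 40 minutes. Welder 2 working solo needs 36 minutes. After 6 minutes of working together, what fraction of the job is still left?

Combined rate: 1/40 + 1/36 = (9 + 10)/360 = 19/360 per minute.
In 6 minutes they complete 6·19/360 = 19/60 of the job.
So 41/60 remains.

41/60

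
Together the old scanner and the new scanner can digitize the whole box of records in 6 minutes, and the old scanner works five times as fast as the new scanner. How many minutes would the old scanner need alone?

Let the new scanner's rate be r; then the old scanner's rate is 5r, so together (5 + 1)r = 6r = 1/6.
Thus r = 1/36 per minute.
The new scanner alone: 36 minutes; the old scanner alone: 36/5 minutes.

36/5 minutes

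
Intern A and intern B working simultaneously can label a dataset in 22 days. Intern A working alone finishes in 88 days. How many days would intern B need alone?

88/3 days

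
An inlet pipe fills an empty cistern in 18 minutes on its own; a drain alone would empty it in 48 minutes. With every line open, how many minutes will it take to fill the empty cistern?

144/5 minutes

Net rate = 1/18 − 1/48 = (8 − 3)/144 = 5/144 per minute.
Filling time = 1 ÷ (5/144) = 144/5 minutes.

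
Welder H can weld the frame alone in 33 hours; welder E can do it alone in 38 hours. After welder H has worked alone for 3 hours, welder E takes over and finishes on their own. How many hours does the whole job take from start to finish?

In 3 hours welder H does 3/33 = 1/11 of the job, leaving 10/11.
Welder E works at 1/38 per hour, so finishing takes 10/11 ÷ 1/38 = 380/11 hours.
Total time = 3 + 380/11 = 413/11 hours.

413/11 hours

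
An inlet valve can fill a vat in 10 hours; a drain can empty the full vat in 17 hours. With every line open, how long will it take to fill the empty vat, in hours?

170/7 hours

Net rate = 1/10 − 1/17 = (17 − 10)/170 = 7/170 per hour.
Filling time = 1 ÷ (7/170) = 170/7 hours.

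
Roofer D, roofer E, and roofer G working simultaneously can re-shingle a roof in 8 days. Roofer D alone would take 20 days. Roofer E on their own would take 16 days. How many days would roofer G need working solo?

80 days

Combined rate is 1/8 per day.
Known contribution: 1/20 + 1/16 = (4 + 5)/80 = 9/80 per day.
So roofer G's rate is 1/8 − 9/80 = 1/80, meaning 80 days alone.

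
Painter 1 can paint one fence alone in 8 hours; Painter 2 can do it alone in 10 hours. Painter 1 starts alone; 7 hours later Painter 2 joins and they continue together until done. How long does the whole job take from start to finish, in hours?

68/9 hours

In 7 hours Painter 1 does 7/8 of the job, leaving 1/8.
Painter 1 and Painter 2 together work at 9/40 per hour, so finishing takes 1/8 ÷ 9/40 = 5/9 hours.
Total time = 7 + 5/9 = 68/9 hours.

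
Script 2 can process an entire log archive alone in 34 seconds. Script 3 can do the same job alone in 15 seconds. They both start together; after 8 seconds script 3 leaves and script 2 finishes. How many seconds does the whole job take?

In the first 8 seconds the combined rate is 49/510, so 196/255 of the job is done, leaving 59/255.
After script 3 leaves the rate is 1/34 per second; the remaining 59/255 takes 118/15 seconds.
Total = 8 + 118/15 = 238/15 seconds.

238/15 seconds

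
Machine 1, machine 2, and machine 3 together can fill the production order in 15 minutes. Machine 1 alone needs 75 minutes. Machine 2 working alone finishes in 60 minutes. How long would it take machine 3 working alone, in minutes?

300/11 minutes

Combined rate is 1/15 per minute.
Known contribution: 1/75 + 1/60 = (4 + 5)/300 = 9/300 = 3/100 per minute.
So machine 3's rate is 1/15 − 3/100 = 11/300, meaning 300/11 minutes alone.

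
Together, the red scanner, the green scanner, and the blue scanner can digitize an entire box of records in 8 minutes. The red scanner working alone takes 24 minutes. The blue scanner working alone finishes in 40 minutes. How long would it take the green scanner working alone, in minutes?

120/7 minutes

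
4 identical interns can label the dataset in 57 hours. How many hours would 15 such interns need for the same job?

Total work is 4·57 = 228 intern-hours.
With 15 interns: 228/15 = 76/5 hours.

76/5 hours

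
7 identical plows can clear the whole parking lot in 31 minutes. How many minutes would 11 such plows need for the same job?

217/11 minutes

Total work is 7·31 = 217 plow-minutes.
With 11 plows: 217/11 minutes.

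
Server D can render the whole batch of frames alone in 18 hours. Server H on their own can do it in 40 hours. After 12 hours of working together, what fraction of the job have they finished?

Combined rate: 1/18 + 1/40 = (20 + 9)/360 = 29/360 per hour.
In 12 hours they complete 12·29/360 = 29/30 of the job.

29/30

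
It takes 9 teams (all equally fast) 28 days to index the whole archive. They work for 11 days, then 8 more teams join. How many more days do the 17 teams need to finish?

9 days

One team does 1/252 of the job per day.
After 11 days with 9 teams, 11/28 is done (17/28 left).
With 17 teams the rate is 17/252, so the rest takes 17/28 ÷ 17/252 = 9 days.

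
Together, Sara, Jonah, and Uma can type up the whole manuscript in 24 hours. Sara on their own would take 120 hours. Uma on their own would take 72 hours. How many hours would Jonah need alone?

360/7 hours

Combined rate is 1/24 per hour.
Known contribution: 1/120 + 1/72 = (3 + 5)/360 = 8/360 = 1/45 per hour.
So Jonah's rate is 1/24 − 1/45 = 7/360, meaning 360/7 hours alone.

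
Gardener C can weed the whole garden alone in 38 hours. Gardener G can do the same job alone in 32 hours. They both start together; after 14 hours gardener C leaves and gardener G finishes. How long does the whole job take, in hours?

384/19 hours

In the first 14 hours the combined rate is 35/608, so 245/304 of the job is done, leaving 59/304.
After gardener C leaves the rate is 1/32 per hour; the remaining 59/304 takes 118/19 hours.
Total = 14 + 118/19 = 384/19 hours.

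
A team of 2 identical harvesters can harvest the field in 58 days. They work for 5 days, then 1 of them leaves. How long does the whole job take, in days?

One harvester does 1/116 of the job per day.
After 5 days with 2 harvesters, 5/58 is done (53/58 left).
With 1 harvester the rate is 1/116, so the rest takes 53/58 ÷ 1/116 = 106 days.
Total = 5 + 106 = 111 days.

111 days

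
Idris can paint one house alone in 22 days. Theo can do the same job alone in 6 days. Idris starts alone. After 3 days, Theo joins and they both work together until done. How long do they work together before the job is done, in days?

57/14 days

In the first 3 days Idris alone does 3/22 of the job, leaving 19/22.
Once everyone is working, combined rate: 1/22 + 1/6 = (3 + 11)/66 = 14/66 = 7/33 per day.
Remaining 19/22 at 7/33 per day takes 57/14 days.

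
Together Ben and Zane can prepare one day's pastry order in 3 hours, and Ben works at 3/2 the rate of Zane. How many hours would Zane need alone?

15/2 hours

Let Zane's rate be r; then Ben's rate is (3/2)r, so together (3/2 + 1)r = (5/2)r = 1/3.
Thus r = 2/15 per hour.
Zane alone: 15/2 hours; Ben alone: 5 hours.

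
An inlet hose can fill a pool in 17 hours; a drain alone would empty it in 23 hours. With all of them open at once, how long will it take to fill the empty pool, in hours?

Net rate = 1/17 − 1/23 = (23 − 17)/391 = 6/391 per hour.
Filling time = 1 ÷ (6/391) = 391/6 hours.

391/6 hours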